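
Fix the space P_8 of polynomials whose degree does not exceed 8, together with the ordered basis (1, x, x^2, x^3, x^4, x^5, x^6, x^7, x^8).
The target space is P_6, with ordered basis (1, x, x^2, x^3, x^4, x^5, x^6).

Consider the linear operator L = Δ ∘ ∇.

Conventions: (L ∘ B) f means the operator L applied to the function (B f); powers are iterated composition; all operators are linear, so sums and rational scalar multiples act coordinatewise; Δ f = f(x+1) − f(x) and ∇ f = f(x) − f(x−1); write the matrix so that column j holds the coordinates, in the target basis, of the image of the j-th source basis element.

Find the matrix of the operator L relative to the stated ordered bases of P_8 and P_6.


image of 1: 0
image of x: 0
image of x^2: 2
image of x^3: 6x
image of x^4: 12x^2 + 2
image of x^5: 20x^3 + 10x
image of x^6: 30x^4 + 30x^2 + 2
image of x^7: 42x^5 + 70x^3 + 14x
image of x^8: 56x^6 + 140x^4 + 56x^2 + 2
each image's coordinates form column j of the matrix

the matrix is [[0, 0, 2, 0, 2, 0, 2, 0, 2]; [0, 0, 0, 6, 0, 10, 0, 14, 0]; [0, 0, 0, 0, 12, 0, 30, 0, 56]; [0, 0, 0, 0, 0, 20, 0, 70, 0]; [0, 0, 0, 0, 0, 0, 30, 0, 140]; [0, 0, 0, 0, 0, 0, 0, 42, 0]; [0, 0, 0, 0, 0, 0, 0, 0, 56]] (rows listed top to bottom)


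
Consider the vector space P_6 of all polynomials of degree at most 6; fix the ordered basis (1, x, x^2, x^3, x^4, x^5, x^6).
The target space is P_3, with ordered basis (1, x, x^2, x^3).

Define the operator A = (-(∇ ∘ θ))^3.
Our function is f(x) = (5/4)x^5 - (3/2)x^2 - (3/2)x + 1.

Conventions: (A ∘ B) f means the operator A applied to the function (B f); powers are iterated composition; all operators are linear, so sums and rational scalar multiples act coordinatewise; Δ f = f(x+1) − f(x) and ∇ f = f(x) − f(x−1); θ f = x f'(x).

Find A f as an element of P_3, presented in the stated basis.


θ f = (25/4)x^5 - 3x^2 - (3/2)x
∇ θ f = (125/4)x^4 - (125/2)x^3 + (125/2)x^2 - (149/4)x + 31/4
(-(∇ ∘ θ)) f = -(125/4)x^4 + (125/2)x^3 - (125/2)x^2 + (149/4)x - 31/4
θ (-(∇ ∘ θ)) f = -125x^4 + (375/2)x^3 - 125x^2 + (149/4)x
∇ θ (-(∇ ∘ θ)) f = -500x^3 + (2625/2)x^2 - (2625/2)x + 1899/4
(-(∇ ∘ θ)) (-(∇ ∘ θ)) f = 500x^3 - (2625/2)x^2 + (2625/2)x - 1899/4
θ (-(∇ ∘ θ)) (-(∇ ∘ θ)) f = 1500x^3 - 2625x^2 + (2625/2)x
∇ θ (-(∇ ∘ θ)) (-(∇ ∘ θ)) f = 4500x^2 - 9750x + 10875/2
(-(∇ ∘ θ)) (-(∇ ∘ θ)) (-(∇ ∘ θ)) f = -4500x^2 + 9750x - 10875/2

the image equals g(x) = -4500x^2 + 9750x - 10875/2


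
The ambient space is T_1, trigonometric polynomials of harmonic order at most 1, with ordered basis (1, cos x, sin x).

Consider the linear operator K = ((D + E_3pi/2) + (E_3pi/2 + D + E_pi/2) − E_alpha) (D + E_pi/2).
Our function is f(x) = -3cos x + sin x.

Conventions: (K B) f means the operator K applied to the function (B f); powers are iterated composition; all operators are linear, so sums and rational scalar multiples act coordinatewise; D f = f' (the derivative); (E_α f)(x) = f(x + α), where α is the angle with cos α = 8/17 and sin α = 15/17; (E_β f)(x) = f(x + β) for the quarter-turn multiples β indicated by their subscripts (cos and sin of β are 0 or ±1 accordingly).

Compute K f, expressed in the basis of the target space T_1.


D f = cos x + 3sin x
E_pi/2 f = cos x + 3sin x
(D + E_pi/2) f = 2cos x + 6sin x
D (D + E_pi/2) f = 6cos x - 2sin x
E_3pi/2 (D + E_pi/2) f = -6cos x + 2sin x
(D + E_3pi/2) (D + E_pi/2) f = 0
E_3pi/2 (D + E_pi/2) f = -6cos x + 2sin x
D (D + E_pi/2) f = 6cos x - 2sin x
E_pi/2 (D + E_pi/2) f = 6cos x - 2sin x
(E_3pi/2 + D + E_pi/2) (D + E_pi/2) f = 6cos x - 2sin x
E_alpha (D + E_pi/2) f = (106/17)cos x + (18/17)sin x
(-E_alpha) (D + E_pi/2) f = -(106/17)cos x - (18/17)sin x
((D + E_3pi/2) + (E_3pi/2 + D + E_pi/2) − E_alpha) (D + E_pi/2) f = -(4/17)cos x - (52/17)sin x

the result is g(x) = -(4/17)cos x - (52/17)sin x


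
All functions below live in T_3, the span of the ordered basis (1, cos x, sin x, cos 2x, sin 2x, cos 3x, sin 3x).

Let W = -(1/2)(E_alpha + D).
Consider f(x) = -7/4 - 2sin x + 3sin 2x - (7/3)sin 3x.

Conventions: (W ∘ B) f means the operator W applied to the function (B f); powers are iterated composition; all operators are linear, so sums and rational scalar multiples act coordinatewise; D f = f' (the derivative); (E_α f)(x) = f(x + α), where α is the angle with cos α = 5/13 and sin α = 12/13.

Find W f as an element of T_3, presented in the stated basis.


E_alpha f = -7/4 - (24/13)cos x - (10/13)sin x + (360/169)cos 2x - (357/169)sin 2x + (1932/2197)cos 3x + (14245/6591)sin 3x
D f = -2cos x + 6cos 2x - 7cos 3x
(E_alpha + D) f = -7/4 - (50/13)cos x - (10/13)sin x + (1374/169)cos 2x - (357/169)sin 2x - (13447/2197)cos 3x + (14245/6591)sin 3x
(-(1/2)(E_alpha + D)) f = 7/8 + (25/13)cos x + (5/13)sin x - (687/169)cos 2x + (357/338)sin 2x + (13447/4394)cos 3x - (14245/13182)sin 3x

the result is g(x) = 7/8 + (25/13)cos x + (5/13)sin x - (687/169)cos 2x + (357/338)sin 2x + (13447/4394)cos 3x - (14245/13182)sin 3x


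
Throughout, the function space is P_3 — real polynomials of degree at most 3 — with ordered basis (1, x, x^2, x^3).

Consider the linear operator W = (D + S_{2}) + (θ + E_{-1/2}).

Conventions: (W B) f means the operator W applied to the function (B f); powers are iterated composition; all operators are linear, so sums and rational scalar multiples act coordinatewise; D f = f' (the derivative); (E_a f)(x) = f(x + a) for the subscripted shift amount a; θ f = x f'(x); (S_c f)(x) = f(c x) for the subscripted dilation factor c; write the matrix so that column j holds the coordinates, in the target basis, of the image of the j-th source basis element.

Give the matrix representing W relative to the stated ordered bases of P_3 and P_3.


image of 1: 2
image of x: 4x + 1/2
image of x^2: 7x^2 + x + 1/4
image of x^3: 12x^3 + (3/2)x^2 + (3/4)x - 1/8
each image's coordinates form column j of the matrix

the matrix is [[2, 1/2, 1/4, -1/8]; [0, 4, 1, 3/4]; [0, 0, 7, 3/2]; [0, 0, 0, 12]] (rows listed top to bottom)


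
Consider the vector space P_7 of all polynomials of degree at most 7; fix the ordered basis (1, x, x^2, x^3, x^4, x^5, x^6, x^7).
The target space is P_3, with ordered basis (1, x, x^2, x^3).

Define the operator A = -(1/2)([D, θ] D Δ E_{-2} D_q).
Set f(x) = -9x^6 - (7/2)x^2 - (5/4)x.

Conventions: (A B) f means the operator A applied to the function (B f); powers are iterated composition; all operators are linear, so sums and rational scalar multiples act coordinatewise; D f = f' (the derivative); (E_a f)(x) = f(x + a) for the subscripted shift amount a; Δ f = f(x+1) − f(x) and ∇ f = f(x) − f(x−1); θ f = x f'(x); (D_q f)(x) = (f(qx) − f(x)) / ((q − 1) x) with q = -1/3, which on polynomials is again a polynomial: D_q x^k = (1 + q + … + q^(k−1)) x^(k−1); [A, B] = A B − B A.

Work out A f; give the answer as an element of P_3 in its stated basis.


the result is g(x) = (1820/9)x^2 - (1820/3)x + 12740/27

D_q f = -(182/27)x^5 - (7/3)x - 5/4
E_{-2} D_q f = -(182/27)x^5 + (1820/27)x^4 - (7280/27)x^3 + (14560/27)x^2 - (14623/27)x + 23665/108
Δ E_{-2} D_q f = -(910/27)x^4 + (1820/9)x^3 - (12740/27)x^2 + (4550/9)x - 5705/27
D Δ E_{-2} D_q f = -(3640/27)x^3 + (1820/3)x^2 - (25480/27)x + 4550/9
θ (D Δ E_{-2}) D_q f = -(3640/9)x^3 + (3640/3)x^2 - (25480/27)x
D θ (D Δ E_{-2}) D_q f = -(3640/3)x^2 + (7280/3)x - 25480/27
D (D Δ E_{-2}) D_q f = -(3640/9)x^2 + (3640/3)x - 25480/27
θ D (D Δ E_{-2}) D_q f = -(7280/9)x^2 + (3640/3)x
[D, θ] (D Δ E_{-2}) D_q f = -(3640/9)x^2 + (3640/3)x - 25480/27
(-(1/2)([D, θ] D Δ E_{-2} D_q)) f = (1820/9)x^2 - (1820/3)x + 12740/27


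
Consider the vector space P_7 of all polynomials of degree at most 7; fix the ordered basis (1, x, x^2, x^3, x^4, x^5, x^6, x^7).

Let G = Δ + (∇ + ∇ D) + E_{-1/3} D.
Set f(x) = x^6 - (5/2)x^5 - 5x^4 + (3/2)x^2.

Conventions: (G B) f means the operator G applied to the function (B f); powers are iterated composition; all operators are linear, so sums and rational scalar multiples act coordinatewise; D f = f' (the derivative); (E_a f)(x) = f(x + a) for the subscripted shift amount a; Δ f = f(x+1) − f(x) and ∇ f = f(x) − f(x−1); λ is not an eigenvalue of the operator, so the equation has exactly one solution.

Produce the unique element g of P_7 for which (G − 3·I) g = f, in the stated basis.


g(x) = -(1/3)x^6 - (7/6)x^5 - (115/18)x^4 - (790/27)x^3 - (17681/162)x^2 - (6943/27)x - 223714/729

write g with unknown coordinates in the stated basis and equate coefficients in (G − 3·I) g = f
solving from the highest basis element down gives g = -(1/3)x^6 - (7/6)x^5 - (115/18)x^4 - (790/27)x^3 - (17681/162)x^2 - (6943/27)x - 223714/729
check: G g = -6x^5 - (145/6)x^4 - (790/9)x^3 - (8800/27)x^2 - (6943/9)x - 223714/243
so G g − 3·g = x^6 - (5/2)x^5 - 5x^4 + (3/2)x^2 = f ✓


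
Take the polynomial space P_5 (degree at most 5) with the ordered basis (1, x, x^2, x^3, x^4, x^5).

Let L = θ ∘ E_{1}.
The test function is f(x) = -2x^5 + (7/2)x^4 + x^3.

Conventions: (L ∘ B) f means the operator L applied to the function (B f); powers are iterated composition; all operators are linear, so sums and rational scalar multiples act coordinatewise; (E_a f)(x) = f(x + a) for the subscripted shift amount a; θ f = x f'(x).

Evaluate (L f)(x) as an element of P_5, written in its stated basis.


the image equals g(x) = -10x^5 - 26x^4 - 15x^3 + 8x^2 + 7x

E_{1} f = -2x^5 - (13/2)x^4 - 5x^3 + 4x^2 + 7x + 5/2
θ E_{1} f = -10x^5 - 26x^4 - 15x^3 + 8x^2 + 7x


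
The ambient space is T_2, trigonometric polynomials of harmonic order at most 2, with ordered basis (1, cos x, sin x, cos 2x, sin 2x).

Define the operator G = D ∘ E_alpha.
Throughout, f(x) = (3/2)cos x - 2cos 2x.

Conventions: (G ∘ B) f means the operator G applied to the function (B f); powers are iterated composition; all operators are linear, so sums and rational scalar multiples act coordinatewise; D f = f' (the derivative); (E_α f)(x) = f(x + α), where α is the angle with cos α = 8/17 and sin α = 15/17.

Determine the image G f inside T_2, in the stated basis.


E_alpha f = (12/17)cos x - (45/34)sin x + (322/289)cos 2x + (480/289)sin 2x
D E_alpha f = -(45/34)cos x - (12/17)sin x + (960/289)cos 2x - (644/289)sin 2x

g(x) = -(45/34)cos x - (12/17)sin x + (960/289)cos 2x - (644/289)sin 2x


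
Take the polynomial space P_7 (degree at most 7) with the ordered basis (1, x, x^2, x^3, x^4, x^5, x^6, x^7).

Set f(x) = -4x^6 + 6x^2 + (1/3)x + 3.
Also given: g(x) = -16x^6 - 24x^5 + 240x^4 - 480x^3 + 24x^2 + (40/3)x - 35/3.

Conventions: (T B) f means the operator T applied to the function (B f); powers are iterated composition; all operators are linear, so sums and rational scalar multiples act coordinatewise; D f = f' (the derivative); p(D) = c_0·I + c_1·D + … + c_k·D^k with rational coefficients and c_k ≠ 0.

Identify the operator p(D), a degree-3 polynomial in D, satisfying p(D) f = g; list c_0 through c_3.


c_0 = 4, c_1 = 1, c_2 = -2, c_3 = 1

D^0 f = -4x^6 + 6x^2 + (1/3)x + 3
D^1 f = -24x^5 + 12x + 1/3
D^2 f = -120x^4 + 12
D^3 f = -480x^3
matching coefficients of g against c_0 f + c_1 Df + … from the top degree down determines the c_i
solution: c_0 = 4, c_1 = 1, c_2 = -2, c_3 = 1


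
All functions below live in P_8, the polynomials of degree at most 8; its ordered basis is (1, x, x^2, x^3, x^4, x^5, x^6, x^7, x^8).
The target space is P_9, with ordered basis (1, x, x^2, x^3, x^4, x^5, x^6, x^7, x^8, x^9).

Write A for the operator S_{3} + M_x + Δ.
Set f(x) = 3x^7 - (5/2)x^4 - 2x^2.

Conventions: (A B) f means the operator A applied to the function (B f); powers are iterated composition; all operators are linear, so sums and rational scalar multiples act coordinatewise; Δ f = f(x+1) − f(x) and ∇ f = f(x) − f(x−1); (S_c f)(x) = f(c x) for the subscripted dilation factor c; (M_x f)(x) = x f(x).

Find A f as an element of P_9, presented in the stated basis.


S_{3} f = 6561x^7 - (405/2)x^4 - 18x^2
M_x f = 3x^8 - (5/2)x^5 - 2x^3
Δ f = 21x^6 + 63x^5 + 105x^4 + 95x^3 + 48x^2 + 7x - 3/2
(S_{3} + M_x + Δ) f = 3x^8 + 6561x^7 + 21x^6 + (121/2)x^5 - (195/2)x^4 + 93x^3 + 30x^2 + 7x - 3/2

the image equals g(x) = 3x^8 + 6561x^7 + 21x^6 + (121/2)x^5 - (195/2)x^4 + 93x^3 + 30x^2 + 7x - 3/2


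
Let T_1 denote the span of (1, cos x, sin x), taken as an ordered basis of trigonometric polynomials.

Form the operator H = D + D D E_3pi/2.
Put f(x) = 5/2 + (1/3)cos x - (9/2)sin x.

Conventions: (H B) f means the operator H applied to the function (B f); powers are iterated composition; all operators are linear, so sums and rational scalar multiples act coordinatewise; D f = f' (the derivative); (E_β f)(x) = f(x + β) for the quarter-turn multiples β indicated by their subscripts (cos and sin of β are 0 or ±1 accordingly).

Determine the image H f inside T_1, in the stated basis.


D f = -(9/2)cos x - (1/3)sin x
E_3pi/2 f = 5/2 + (9/2)cos x + (1/3)sin x
D E_3pi/2 f = (1/3)cos x - (9/2)sin x
D D E_3pi/2 f = -(9/2)cos x - (1/3)sin x
(D + D D E_3pi/2) f = -9cos x - (2/3)sin x

the image equals g(x) = -9cos x - (2/3)sin x


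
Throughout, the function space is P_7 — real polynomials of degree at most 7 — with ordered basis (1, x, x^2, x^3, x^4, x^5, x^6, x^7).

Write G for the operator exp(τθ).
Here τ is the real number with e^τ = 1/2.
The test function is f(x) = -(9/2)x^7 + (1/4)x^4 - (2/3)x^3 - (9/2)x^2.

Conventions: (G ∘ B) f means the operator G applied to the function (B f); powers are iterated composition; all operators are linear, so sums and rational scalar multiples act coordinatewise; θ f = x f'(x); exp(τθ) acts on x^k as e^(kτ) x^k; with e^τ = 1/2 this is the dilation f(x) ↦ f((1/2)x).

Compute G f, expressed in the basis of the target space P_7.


the result is g(x) = -(9/256)x^7 + (1/64)x^4 - (1/12)x^3 - (9/8)x^2

exp(τθ) x^k = e^(kτ) x^k; with e^τ = 1/2 this sends x^k to (1/2)^k x^k
x^2 ↦ 1/4 x^2
x^3 ↦ 1/8 x^3
x^4 ↦ 1/16 x^4
x^7 ↦ 1/128 x^7
applying this coordinatewise to f: exp(τθ) f = -(9/256)x^7 + (1/64)x^4 - (1/12)x^3 - (9/8)x^2


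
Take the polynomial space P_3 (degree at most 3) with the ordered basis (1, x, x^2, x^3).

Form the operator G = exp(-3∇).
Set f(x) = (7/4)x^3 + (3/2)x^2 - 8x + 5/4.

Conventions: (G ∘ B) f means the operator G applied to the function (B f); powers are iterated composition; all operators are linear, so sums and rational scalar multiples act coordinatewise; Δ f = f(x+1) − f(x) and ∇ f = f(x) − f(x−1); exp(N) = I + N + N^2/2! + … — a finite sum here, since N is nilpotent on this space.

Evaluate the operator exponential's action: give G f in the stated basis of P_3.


order-1 term: -(63/4)x^2 + (27/4)x + 93/4
order-2 term: (189/4)x - 135/4
order-3 term: -189/4
the series for exp(-3∇) f terminates at order 3
exp(-3∇) f = (7/4)x^3 - (57/4)x^2 + 46x - 113/2

the image equals g(x) = (7/4)x^3 - (57/4)x^2 + 46x - 113/2


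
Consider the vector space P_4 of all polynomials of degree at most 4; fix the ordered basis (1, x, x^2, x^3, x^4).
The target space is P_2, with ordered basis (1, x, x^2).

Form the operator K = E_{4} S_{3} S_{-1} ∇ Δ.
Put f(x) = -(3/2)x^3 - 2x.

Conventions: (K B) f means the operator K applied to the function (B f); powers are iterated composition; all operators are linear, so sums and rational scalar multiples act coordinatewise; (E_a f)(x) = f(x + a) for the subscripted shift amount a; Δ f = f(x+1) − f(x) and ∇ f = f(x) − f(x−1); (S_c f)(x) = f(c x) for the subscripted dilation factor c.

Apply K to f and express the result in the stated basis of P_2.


the image equals g(x) = 27x + 108

Δ f = -(9/2)x^2 - (9/2)x - 7/2
∇ Δ f = -9x
S_{-1} ∇ Δ f = 9x
S_{3} (S_{-1} ∇ Δ) f = 27x
E_{4} S_{3} (S_{-1} ∇ Δ) f = 27x + 108


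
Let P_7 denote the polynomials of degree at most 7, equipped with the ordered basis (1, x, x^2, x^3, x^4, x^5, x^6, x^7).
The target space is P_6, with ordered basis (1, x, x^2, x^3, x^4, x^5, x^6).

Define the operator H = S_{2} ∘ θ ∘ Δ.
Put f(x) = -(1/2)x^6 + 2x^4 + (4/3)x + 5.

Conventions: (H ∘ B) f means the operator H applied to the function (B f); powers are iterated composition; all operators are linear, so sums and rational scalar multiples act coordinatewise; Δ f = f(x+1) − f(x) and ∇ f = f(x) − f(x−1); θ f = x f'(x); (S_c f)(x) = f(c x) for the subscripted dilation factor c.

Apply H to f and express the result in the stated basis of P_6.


the image equals g(x) = -480x^5 - 480x^4 - 48x^3 + 36x^2 + 10x

Δ f = -3x^5 - (15/2)x^4 - 2x^3 + (9/2)x^2 + 5x + 17/6
θ Δ f = -15x^5 - 30x^4 - 6x^3 + 9x^2 + 5x
S_{2} θ Δ f = -480x^5 - 480x^4 - 48x^3 + 36x^2 + 10x


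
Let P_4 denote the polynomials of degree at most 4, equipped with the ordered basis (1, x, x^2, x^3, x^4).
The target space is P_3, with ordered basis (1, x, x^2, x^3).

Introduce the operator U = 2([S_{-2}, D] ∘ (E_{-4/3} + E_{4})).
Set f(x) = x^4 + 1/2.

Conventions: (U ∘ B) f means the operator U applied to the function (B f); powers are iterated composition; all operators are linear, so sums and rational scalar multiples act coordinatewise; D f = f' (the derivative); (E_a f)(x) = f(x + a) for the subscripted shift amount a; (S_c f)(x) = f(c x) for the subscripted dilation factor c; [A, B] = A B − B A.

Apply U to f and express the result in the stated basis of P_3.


E_{-4/3} f = x^4 - (16/3)x^3 + (32/3)x^2 - (256/27)x + 593/162
E_{4} f = x^4 + 16x^3 + 96x^2 + 256x + 513/2
(E_{-4/3} + E_{4}) f = 2x^4 + (32/3)x^3 + (320/3)x^2 + (6656/27)x + 21073/81
D (E_{-4/3} + E_{4}) f = 8x^3 + 32x^2 + (640/3)x + 6656/27
S_{-2} D (E_{-4/3} + E_{4}) f = -64x^3 + 128x^2 - (1280/3)x + 6656/27
S_{-2} (E_{-4/3} + E_{4}) f = 32x^4 - (256/3)x^3 + (1280/3)x^2 - (13312/27)x + 21073/81
D S_{-2} (E_{-4/3} + E_{4}) f = 128x^3 - 256x^2 + (2560/3)x - 13312/27
[S_{-2}, D] (E_{-4/3} + E_{4}) f = -192x^3 + 384x^2 - 1280x + 6656/9
(2([S_{-2}, D] ∘ (E_{-4/3} + E_{4}))) f = -384x^3 + 768x^2 - 2560x + 13312/9

the image equals g(x) = -384x^3 + 768x^2 - 2560x + 13312/9


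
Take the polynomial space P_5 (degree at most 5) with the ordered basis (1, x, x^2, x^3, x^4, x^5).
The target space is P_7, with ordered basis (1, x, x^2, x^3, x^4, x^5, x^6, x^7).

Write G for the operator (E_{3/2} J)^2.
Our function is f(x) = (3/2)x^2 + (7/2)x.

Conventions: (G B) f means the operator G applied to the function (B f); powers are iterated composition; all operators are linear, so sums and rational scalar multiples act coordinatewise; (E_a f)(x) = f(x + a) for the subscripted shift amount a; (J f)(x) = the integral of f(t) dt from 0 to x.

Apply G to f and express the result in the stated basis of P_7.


the result is g(x) = (1/8)x^4 + (25/12)x^3 + 12x^2 + (117/4)x + 2979/128

J f = (1/2)x^3 + (7/4)x^2
E_{3/2} J f = (1/2)x^3 + 4x^2 + (69/8)x + 45/8
J (E_{3/2} J) f = (1/8)x^4 + (4/3)x^3 + (69/16)x^2 + (45/8)x
E_{3/2} J (E_{3/2} J) f = (1/8)x^4 + (25/12)x^3 + 12x^2 + (117/4)x + 2979/128


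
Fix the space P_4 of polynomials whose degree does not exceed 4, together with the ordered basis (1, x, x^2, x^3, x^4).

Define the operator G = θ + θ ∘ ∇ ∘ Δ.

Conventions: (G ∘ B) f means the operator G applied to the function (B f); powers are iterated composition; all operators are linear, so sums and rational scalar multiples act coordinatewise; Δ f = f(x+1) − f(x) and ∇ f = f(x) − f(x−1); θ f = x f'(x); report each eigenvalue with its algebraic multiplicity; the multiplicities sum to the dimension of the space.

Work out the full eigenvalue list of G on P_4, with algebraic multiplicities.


λ = 0 (multiplicity 1), λ = 1 (multiplicity 1), λ = 2 (multiplicity 1), λ = 3 (multiplicity 1), λ = 4 (multiplicity 1)

image of 1: 0
image of x: x
image of x^2: 2x^2
image of x^3: 3x^3 + 6x
image of x^4: 4x^4 + 24x^2
the matrix is upper triangular; its diagonal is (0, 1, 2, 3, 4)
for a triangular matrix the eigenvalues are the diagonal entries, with algebraic multiplicity their repetition count


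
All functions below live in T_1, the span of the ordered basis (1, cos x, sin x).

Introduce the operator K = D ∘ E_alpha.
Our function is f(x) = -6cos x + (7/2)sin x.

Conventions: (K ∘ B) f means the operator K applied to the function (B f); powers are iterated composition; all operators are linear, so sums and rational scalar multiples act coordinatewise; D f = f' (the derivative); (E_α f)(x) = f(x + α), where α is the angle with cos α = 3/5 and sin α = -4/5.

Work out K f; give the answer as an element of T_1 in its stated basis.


g(x) = -(27/10)cos x + (32/5)sin x

E_alpha f = -(32/5)cos x - (27/10)sin x
D E_alpha f = -(27/10)cos x + (32/5)sin x


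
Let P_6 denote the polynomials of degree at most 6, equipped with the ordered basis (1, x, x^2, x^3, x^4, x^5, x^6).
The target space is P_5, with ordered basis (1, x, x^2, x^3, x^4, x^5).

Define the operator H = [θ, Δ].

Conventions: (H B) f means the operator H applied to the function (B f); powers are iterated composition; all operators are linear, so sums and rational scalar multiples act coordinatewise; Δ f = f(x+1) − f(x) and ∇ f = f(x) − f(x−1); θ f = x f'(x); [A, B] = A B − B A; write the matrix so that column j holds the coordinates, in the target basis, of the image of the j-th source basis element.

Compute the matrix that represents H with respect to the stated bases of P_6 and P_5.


the matrix is [[0, -1, -2, -3, -4, -5, -6]; [0, 0, -2, -6, -12, -20, -30]; [0, 0, 0, -3, -12, -30, -60]; [0, 0, 0, 0, -4, -20, -60]; [0, 0, 0, 0, 0, -5, -30]; [0, 0, 0, 0, 0, 0, -6]] (rows listed top to bottom)

image of 1: 0
image of x: -1
image of x^2: -2x - 2
image of x^3: -3x^2 - 6x - 3
image of x^4: -4x^3 - 12x^2 - 12x - 4
image of x^5: -5x^4 - 20x^3 - 30x^2 - 20x - 5
image of x^6: -6x^5 - 30x^4 - 60x^3 - 60x^2 - 30x - 6
each image's coordinates form column j of the matrix


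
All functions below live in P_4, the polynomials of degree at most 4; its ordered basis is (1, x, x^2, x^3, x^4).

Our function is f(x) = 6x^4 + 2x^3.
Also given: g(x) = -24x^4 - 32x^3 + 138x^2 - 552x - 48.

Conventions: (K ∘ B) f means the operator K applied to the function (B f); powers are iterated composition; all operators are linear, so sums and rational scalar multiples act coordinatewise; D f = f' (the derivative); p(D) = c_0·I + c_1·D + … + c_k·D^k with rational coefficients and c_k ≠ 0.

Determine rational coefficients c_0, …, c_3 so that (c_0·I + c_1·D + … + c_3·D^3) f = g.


c_0 = -4, c_1 = -1, c_2 = 2, c_3 = -4

D^0 f = 6x^4 + 2x^3
D^1 f = 24x^3 + 6x^2
D^2 f = 72x^2 + 12x
D^3 f = 144x + 12
matching coefficients of g against c_0 f + c_1 Df + … from the top degree down determines the c_i
solution: c_0 = -4, c_1 = -1, c_2 = 2, c_3 = -4


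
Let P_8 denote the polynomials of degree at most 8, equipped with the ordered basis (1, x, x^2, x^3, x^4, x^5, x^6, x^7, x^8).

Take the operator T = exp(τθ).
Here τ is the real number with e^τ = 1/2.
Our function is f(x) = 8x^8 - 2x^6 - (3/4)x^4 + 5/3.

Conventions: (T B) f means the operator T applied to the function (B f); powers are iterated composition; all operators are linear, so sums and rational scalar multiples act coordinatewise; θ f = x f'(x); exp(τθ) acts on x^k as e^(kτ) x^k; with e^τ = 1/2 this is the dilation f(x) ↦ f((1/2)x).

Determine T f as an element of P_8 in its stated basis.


exp(τθ) x^k = e^(kτ) x^k; with e^τ = 1/2 this sends x^k to (1/2)^k x^k
x^4 ↦ 1/16 x^4
x^6 ↦ 1/64 x^6
x^8 ↦ 1/256 x^8
applying this coordinatewise to f: exp(τθ) f = (1/32)x^8 - (1/32)x^6 - (3/64)x^4 + 5/3

the result is g(x) = (1/32)x^8 - (1/32)x^6 - (3/64)x^4 + 5/3


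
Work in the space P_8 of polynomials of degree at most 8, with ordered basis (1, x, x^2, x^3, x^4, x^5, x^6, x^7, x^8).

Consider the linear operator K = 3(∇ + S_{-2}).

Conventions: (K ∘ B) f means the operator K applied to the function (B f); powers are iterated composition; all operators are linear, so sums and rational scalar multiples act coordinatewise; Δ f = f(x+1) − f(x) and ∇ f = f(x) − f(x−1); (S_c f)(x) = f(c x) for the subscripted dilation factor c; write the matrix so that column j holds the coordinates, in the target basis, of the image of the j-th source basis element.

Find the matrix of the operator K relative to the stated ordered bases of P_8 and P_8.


image of 1: 3
image of x: -6x + 3
image of x^2: 12x^2 + 6x - 3
image of x^3: -24x^3 + 9x^2 - 9x + 3
image of x^4: 48x^4 + 12x^3 - 18x^2 + 12x - 3
image of x^5: -96x^5 + 15x^4 - 30x^3 + 30x^2 - 15x + 3
image of x^6: 192x^6 + 18x^5 - 45x^4 + 60x^3 - 45x^2 + 18x - 3
image of x^7: -384x^7 + 21x^6 - 63x^5 + 105x^4 - 105x^3 + 63x^2 - 21x + 3
image of x^8: 768x^8 + 24x^7 - 84x^6 + 168x^5 - 210x^4 + 168x^3 - 84x^2 + 24x - 3
each image's coordinates form column j of the matrix

the matrix is [[3, 3, -3, 3, -3, 3, -3, 3, -3]; [0, -6, 6, -9, 12, -15, 18, -21, 24]; [0, 0, 12, 9, -18, 30, -45, 63, -84]; [0, 0, 0, -24, 12, -30, 60, -105, 168]; [0, 0, 0, 0, 48, 15, -45, 105, -210]; [0, 0, 0, 0, 0, -96, 18, -63, 168]; [0, 0, 0, 0, 0, 0, 192, 21, -84]; [0, 0, 0, 0, 0, 0, 0, -384, 24]; [0, 0, 0, 0, 0, 0, 0, 0, 768]] (rows listed top to bottom)


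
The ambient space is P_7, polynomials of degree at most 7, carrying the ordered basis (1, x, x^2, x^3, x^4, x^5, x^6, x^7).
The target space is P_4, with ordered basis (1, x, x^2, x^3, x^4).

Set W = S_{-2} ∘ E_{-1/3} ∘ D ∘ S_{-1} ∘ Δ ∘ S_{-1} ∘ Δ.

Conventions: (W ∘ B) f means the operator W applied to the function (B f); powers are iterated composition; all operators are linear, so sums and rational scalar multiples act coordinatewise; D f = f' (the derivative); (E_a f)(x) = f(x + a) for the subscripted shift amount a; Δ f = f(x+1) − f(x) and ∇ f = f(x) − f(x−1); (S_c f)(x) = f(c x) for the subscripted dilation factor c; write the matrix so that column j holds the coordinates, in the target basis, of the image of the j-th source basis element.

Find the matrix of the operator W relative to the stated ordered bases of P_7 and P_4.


image of 1: 0
image of x: 0
image of x^2: 0
image of x^3: -6
image of x^4: 48x + 8
image of x^5: -240x^2 - 80x - 50/3
image of x^6: 960x^3 + 480x^2 + 200x + 220/9
image of x^7: -3360x^4 - 2240x^3 - 1400x^2 - (3080/9)x - 1078/27
each image's coordinates form column j of the matrix

the matrix is [[0, 0, 0, -6, 8, -50/3, 220/9, -1078/27]; [0, 0, 0, 0, 48, -80, 200, -3080/9]; [0, 0, 0, 0, 0, -240, 480, -1400]; [0, 0, 0, 0, 0, 0, 960, -2240]; [0, 0, 0, 0, 0, 0, 0, -3360]] (rows listed top to bottom)


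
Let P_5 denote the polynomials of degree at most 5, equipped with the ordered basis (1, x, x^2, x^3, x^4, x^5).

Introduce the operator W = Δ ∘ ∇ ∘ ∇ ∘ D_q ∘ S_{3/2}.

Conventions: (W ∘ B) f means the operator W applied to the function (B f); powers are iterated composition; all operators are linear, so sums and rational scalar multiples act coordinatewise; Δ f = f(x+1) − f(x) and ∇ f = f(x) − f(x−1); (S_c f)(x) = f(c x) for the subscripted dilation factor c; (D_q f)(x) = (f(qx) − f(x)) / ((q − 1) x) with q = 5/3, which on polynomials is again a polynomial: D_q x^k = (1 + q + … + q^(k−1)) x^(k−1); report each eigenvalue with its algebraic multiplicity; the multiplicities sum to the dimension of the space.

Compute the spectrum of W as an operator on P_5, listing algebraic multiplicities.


λ = 0 (multiplicity 6)

image of 1: 0
image of x: 0
image of x^2: 0
image of x^3: 0
image of x^4: 306
image of x^5: (12969/4)x - 12969/8
the matrix is upper triangular; its diagonal is (0, 0, 0, 0, 0, 0)
for a triangular matrix the eigenvalues are the diagonal entries, with algebraic multiplicity their repetition count


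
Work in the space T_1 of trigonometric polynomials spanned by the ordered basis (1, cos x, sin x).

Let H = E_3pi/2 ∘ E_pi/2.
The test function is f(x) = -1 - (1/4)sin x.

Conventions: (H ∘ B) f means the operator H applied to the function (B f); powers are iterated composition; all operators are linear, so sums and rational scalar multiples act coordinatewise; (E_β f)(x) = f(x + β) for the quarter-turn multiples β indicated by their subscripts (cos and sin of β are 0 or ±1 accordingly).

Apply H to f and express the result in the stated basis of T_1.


g(x) = -1 - (1/4)sin x

E_pi/2 f = -1 - (1/4)cos x
E_3pi/2 E_pi/2 f = -1 - (1/4)sin x


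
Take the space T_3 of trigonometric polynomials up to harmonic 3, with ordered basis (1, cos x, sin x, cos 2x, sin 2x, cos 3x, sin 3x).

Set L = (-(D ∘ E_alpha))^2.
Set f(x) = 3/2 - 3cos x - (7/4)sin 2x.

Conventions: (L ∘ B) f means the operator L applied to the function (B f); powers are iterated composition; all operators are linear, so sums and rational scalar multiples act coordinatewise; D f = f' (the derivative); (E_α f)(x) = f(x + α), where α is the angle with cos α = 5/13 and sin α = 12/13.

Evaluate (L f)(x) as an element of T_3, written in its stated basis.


E_alpha f = 3/2 - (15/13)cos x + (36/13)sin x - (210/169)cos 2x + (833/676)sin 2x
D E_alpha f = (36/13)cos x + (15/13)sin x + (833/338)cos 2x + (420/169)sin 2x
(-(D ∘ E_alpha)) f = -(36/13)cos x - (15/13)sin x - (833/338)cos 2x - (420/169)sin 2x
E_alpha (-(D ∘ E_alpha)) f = -(360/169)cos x + (357/169)sin x - (1673/57122)cos 2x + (99960/28561)sin 2x
D E_alpha (-(D ∘ E_alpha)) f = (357/169)cos x + (360/169)sin x + (199920/28561)cos 2x + (1673/28561)sin 2x
(-(D ∘ E_alpha)) (-(D ∘ E_alpha)) f = -(357/169)cos x - (360/169)sin x - (199920/28561)cos 2x - (1673/28561)sin 2x

g(x) = -(357/169)cos x - (360/169)sin x - (199920/28561)cos 2x - (1673/28561)sin 2x


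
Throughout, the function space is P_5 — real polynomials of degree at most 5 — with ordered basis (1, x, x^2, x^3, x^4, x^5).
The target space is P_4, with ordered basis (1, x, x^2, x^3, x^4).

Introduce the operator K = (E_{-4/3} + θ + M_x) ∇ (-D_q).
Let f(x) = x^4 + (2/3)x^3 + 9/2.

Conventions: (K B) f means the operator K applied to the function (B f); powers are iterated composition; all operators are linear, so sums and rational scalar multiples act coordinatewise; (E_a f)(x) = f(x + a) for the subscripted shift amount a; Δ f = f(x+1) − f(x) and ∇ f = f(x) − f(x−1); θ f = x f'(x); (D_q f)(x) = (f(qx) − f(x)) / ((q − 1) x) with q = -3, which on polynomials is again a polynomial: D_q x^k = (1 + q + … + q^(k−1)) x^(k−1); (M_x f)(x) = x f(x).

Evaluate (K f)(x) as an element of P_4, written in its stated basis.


D_q f = -20x^3 + (14/3)x^2
(-D_q) f = 20x^3 - (14/3)x^2
∇ (-D_q) f = 60x^2 - (208/3)x + 74/3
E_{-4/3} ∇ (-D_q) f = 60x^2 - (688/3)x + 2014/9
θ ∇ (-D_q) f = 120x^2 - (208/3)x
M_x ∇ (-D_q) f = 60x^3 - (208/3)x^2 + (74/3)x
(E_{-4/3} + θ + M_x) ∇ (-D_q) f = 60x^3 + (332/3)x^2 - 274x + 2014/9

the image equals g(x) = 60x^3 + (332/3)x^2 - 274x + 2014/9


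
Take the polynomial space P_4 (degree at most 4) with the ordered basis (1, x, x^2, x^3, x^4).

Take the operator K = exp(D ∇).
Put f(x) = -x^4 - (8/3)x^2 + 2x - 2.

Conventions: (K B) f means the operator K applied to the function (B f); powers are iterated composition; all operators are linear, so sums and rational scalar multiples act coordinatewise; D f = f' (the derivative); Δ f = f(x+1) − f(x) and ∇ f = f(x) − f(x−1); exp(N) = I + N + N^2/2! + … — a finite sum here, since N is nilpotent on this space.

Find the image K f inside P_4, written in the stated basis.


the result is g(x) = -x^4 - (44/3)x^2 + 14x - 70/3

order-1 term: -12x^2 + 12x - 28/3
order-2 term: -12
the series for exp(D ∇) f terminates at order 2
exp(D ∇) f = -x^4 - (44/3)x^2 + 14x - 70/3


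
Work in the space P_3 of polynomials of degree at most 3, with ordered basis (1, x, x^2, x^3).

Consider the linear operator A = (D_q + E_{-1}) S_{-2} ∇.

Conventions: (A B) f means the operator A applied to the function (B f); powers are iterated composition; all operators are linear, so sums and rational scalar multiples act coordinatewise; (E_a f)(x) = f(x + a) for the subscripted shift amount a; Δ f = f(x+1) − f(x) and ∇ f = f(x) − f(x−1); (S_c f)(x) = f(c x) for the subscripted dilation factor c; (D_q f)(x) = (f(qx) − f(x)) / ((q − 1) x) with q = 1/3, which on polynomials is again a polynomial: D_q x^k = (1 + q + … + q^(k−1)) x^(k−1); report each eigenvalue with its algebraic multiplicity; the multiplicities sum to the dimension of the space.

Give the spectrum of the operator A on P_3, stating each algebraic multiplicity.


λ = 0 (multiplicity 4)

image of 1: 0
image of x: 1
image of x^2: -4x - 1
image of x^3: 12x^2 - 2x + 13
the matrix is upper triangular; its diagonal is (0, 0, 0, 0)
for a triangular matrix the eigenvalues are the diagonal entries, with algebraic multiplicity their repetition count


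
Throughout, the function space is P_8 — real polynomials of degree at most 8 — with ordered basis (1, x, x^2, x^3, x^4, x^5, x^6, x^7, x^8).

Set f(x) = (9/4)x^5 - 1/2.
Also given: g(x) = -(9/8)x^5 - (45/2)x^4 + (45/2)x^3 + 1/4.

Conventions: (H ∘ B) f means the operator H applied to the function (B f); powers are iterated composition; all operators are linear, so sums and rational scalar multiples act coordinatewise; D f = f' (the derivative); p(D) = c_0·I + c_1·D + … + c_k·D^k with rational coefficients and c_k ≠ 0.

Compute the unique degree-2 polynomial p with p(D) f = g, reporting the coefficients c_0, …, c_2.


D^0 f = (9/4)x^5 - 1/2
D^1 f = (45/4)x^4
D^2 f = 45x^3
matching coefficients of g against c_0 f + c_1 Df + … from the top degree down determines the c_i
solution: c_0 = -1/2, c_1 = -2, c_2 = 1/2

c_0 = -1/2, c_1 = -2, c_2 = 1/2


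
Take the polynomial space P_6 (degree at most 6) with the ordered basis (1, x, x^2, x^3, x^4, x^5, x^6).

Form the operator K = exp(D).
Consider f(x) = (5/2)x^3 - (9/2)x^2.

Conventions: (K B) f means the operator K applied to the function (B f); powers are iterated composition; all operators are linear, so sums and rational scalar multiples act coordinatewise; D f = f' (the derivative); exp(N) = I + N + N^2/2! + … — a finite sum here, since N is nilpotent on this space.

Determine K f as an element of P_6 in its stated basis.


order-1 term: (15/2)x^2 - 9x
order-2 term: (15/2)x - 9/2
order-3 term: 5/2
the series for exp(D) f terminates at order 3
exp(D) f = (5/2)x^3 + 3x^2 - (3/2)x - 2

the image equals g(x) = (5/2)x^3 + 3x^2 - (3/2)x - 2


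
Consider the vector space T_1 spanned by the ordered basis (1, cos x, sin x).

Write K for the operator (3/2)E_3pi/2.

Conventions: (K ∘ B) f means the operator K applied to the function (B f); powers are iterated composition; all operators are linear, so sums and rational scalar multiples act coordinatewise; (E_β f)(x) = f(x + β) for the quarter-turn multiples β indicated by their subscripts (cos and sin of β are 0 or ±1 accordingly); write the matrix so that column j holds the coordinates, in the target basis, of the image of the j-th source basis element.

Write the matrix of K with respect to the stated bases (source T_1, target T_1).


the matrix is [[3/2, 0, 0]; [0, 0, -3/2]; [0, 3/2, 0]] (rows listed top to bottom)

image of 1: 3/2
image of cos x: (3/2)sin x
image of sin x: -(3/2)cos x
each image's coordinates form column j of the matrix


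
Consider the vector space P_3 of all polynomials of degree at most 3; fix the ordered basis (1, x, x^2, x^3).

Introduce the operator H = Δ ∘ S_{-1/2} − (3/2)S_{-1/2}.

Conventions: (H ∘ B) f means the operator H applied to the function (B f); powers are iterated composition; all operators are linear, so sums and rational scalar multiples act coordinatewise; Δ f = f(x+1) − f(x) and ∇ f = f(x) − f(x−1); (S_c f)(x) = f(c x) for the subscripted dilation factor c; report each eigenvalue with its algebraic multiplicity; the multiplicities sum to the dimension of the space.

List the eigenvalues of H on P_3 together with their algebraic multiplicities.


λ = -3/2 (multiplicity 1), λ = -3/8 (multiplicity 1), λ = 3/16 (multiplicity 1), λ = 3/4 (multiplicity 1)

image of 1: -3/2
image of x: (3/4)x - 1/2
image of x^2: -(3/8)x^2 + (1/2)x + 1/4
image of x^3: (3/16)x^3 - (3/8)x^2 - (3/8)x - 1/8
the matrix is upper triangular; its diagonal is (-3/2, 3/4, -3/8, 3/16)
for a triangular matrix the eigenvalues are the diagonal entries, with algebraic multiplicity their repetition count


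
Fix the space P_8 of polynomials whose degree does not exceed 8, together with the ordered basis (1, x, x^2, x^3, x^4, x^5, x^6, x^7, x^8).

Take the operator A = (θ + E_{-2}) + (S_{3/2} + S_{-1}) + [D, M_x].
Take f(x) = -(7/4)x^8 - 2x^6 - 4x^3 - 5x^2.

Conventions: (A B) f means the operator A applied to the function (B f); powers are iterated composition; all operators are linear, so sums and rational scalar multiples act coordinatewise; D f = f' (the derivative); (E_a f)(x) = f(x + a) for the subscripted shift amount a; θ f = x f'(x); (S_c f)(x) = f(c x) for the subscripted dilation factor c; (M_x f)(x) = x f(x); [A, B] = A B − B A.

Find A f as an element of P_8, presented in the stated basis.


θ f = -14x^8 - 12x^6 - 12x^3 - 10x^2
E_{-2} f = -(7/4)x^8 + 28x^7 - 198x^6 + 808x^5 - 2080x^4 + 3452x^3 - 3597x^2 + 2148x - 564
(θ + E_{-2}) f = -(63/4)x^8 + 28x^7 - 210x^6 + 808x^5 - 2080x^4 + 3440x^3 - 3607x^2 + 2148x - 564
S_{3/2} f = -(45927/1024)x^8 - (729/32)x^6 - (27/2)x^3 - (45/4)x^2
S_{-1} f = -(7/4)x^8 - 2x^6 + 4x^3 - 5x^2
(S_{3/2} + S_{-1}) f = -(47719/1024)x^8 - (793/32)x^6 - (19/2)x^3 - (65/4)x^2
M_x f = -(7/4)x^9 - 2x^7 - 4x^4 - 5x^3
D M_x f = -(63/4)x^8 - 14x^6 - 16x^3 - 15x^2
D f = -14x^7 - 12x^5 - 12x^2 - 10x
M_x D f = -14x^8 - 12x^6 - 12x^3 - 10x^2
[D, M_x] f = -(7/4)x^8 - 2x^6 - 4x^3 - 5x^2
((θ + E_{-2}) + (S_{3/2} + S_{-1}) + [D, M_x]) f = -(65639/1024)x^8 + 28x^7 - (7577/32)x^6 + 808x^5 - 2080x^4 + (6853/2)x^3 - (14513/4)x^2 + 2148x - 564

g(x) = -(65639/1024)x^8 + 28x^7 - (7577/32)x^6 + 808x^5 - 2080x^4 + (6853/2)x^3 - (14513/4)x^2 + 2148x - 564


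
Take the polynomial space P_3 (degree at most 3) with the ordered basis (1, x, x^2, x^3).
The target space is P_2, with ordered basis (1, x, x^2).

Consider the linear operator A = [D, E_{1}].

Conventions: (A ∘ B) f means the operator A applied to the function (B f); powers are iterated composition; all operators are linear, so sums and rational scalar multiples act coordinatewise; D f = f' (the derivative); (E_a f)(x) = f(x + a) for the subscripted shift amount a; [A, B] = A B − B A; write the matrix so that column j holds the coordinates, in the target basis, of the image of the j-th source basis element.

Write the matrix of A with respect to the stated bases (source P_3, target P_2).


image of 1: 0
image of x: 0
image of x^2: 0
image of x^3: 0
each image's coordinates form column j of the matrix

the matrix is [[0, 0, 0, 0]; [0, 0, 0, 0]; [0, 0, 0, 0]] (rows listed top to bottom)


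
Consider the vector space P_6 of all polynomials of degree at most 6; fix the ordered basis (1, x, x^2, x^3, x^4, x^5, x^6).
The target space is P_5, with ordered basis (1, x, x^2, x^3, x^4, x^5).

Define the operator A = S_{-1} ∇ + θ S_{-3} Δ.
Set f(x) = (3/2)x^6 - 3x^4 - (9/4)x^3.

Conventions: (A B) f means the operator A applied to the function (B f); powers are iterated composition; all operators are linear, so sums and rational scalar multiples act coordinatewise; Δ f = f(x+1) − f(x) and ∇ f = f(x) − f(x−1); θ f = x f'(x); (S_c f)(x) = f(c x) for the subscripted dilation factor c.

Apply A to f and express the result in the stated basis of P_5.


g(x) = -10944x^5 + (14535/2)x^4 - 1476x^3 - (207/4)x^2 + (51/2)x - 3/4

∇ f = 9x^5 - (45/2)x^4 + 18x^3 - (45/4)x^2 + (15/4)x - 3/4
S_{-1} ∇ f = -9x^5 - (45/2)x^4 - 18x^3 - (45/4)x^2 - (15/4)x - 3/4
Δ f = 9x^5 + (45/2)x^4 + 18x^3 - (9/4)x^2 - (39/4)x - 15/4
S_{-3} Δ f = -2187x^5 + (3645/2)x^4 - 486x^3 - (81/4)x^2 + (117/4)x - 15/4
θ S_{-3} Δ f = -10935x^5 + 7290x^4 - 1458x^3 - (81/2)x^2 + (117/4)x
(S_{-1} ∇ + θ S_{-3} Δ) f = -10944x^5 + (14535/2)x^4 - 1476x^3 - (207/4)x^2 + (51/2)x - 3/4


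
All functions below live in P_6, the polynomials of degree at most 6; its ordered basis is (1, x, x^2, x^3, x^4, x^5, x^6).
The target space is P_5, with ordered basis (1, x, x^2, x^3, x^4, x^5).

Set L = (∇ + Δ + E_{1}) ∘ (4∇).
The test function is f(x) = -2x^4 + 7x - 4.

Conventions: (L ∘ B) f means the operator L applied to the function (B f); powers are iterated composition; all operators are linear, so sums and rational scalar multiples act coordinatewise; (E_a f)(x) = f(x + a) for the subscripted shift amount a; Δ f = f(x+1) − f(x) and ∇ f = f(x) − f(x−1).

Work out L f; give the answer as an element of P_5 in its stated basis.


the image equals g(x) = -32x^3 - 240x^2 + 160x - 108

∇ f = -8x^3 + 12x^2 - 8x + 9
(4∇) f = -32x^3 + 48x^2 - 32x + 36
∇ (4∇) f = -96x^2 + 192x - 112
Δ (4∇) f = -96x^2 - 16
E_{1} (4∇) f = -32x^3 - 48x^2 - 32x + 20
(∇ + Δ + E_{1}) (4∇) f = -32x^3 - 240x^2 + 160x - 108
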